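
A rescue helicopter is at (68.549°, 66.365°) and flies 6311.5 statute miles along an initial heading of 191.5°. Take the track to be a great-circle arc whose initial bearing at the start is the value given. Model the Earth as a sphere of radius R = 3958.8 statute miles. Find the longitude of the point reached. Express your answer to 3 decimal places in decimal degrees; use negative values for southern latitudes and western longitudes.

The arc subtends δ = 6311.5/3958.8 = 1.594296 rad at the centre.
Start latitude φ₁ = 1.196406 rad; initial bearing θ = 3.342306 rad.
Destination latitude: φ₂ = arcsin( sin φ₁ cos δ + cos φ₁ sin δ cos θ ) = arcsin(-0.380135) = -22.342°.
For the longitude increment, Δλ = atan2( sin θ sin δ cos φ₁, cos δ − sin φ₁ sin φ₂ ) = atan2(-0.072890, 0.330305) = -12.444°.
λ₂ = 66.365° + -12.444° = 53.921°.

longitude 53.921°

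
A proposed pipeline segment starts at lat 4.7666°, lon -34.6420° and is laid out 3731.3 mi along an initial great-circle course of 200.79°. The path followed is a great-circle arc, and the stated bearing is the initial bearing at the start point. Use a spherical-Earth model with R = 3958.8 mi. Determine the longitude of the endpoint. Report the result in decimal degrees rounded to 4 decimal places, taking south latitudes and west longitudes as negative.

longitude -58.5246°

δ = 3731.3/3958.8 = 0.942533 rad (54.0032°).
With φ₁ = 4.7666° = 0.083193 rad and θ = 200.79° = 3.504447 rad:
Destination latitude: φ₂ = arcsin( sin φ₁ cos δ + cos φ₁ sin δ cos θ ) = arcsin(-0.704915) = -44.8227°.
For the longitude increment, Δλ = atan2( sin θ sin δ cos φ₁, cos δ − sin φ₁ sin φ₂ ) = atan2(-0.286174, 0.646317) = -23.8826°.
Hence λ₂ = -34.6420° + -23.8826° = -58.5246°.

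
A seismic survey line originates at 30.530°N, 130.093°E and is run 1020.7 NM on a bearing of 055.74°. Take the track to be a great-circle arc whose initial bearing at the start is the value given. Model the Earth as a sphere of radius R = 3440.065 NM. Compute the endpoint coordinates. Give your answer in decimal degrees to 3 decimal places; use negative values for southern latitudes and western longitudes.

Angular distance δ = d/R = 1020.7 / 3440.065 = 0.296710 rad.
Converting: φ₁ = 0.532849 rad, θ = 0.972847 rad.
sin φ₂ = sin φ₁ cos δ + cos φ₁ sin δ cos θ = (0.507989)(0.956304) + (0.861363)(0.292375)(0.562949) = 0.627566
φ₂ = asin(0.627566) = 0.678423 rad = 38.871°.
Then Δλ = atan2(0.208145, 0.637507) = 0.315586 rad, from sin θ sin δ cos φ₁ over cos δ − sin φ₁ sin φ₂.
Hence λ₂ = 130.093° + 18.082° = 148.175°.

latitude 38.871°, longitude 148.175°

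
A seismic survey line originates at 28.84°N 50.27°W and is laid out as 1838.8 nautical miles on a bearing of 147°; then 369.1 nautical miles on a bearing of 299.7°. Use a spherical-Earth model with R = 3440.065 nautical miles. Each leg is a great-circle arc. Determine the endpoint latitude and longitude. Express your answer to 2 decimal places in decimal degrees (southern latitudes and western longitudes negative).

latitude 5.37°, longitude -39.51°

Apply the spherical direct solution leg by leg, carrying full precision between legs.
Leg 1: from (28.84°, -50.27°), δ = 1838.8/3440.065 = 0.534525 rad, θ = 147° → φ = 2.34°, λ = -34.15°.
Leg 2: from (2.34°, -34.15°), δ = 369.1/3440.065 = 0.107294 rad, θ = 299.7° → φ = 5.37°, λ = -39.51°.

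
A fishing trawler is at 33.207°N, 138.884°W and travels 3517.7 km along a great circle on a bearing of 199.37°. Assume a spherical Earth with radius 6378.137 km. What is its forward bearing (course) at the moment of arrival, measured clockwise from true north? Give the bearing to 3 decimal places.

final bearing 196.135°

δ = 3517.7/6378.137 = 0.551525 rad (31.6000°).
Converting: φ₁ = 0.579571 rad, θ = 3.479663 rad.
Applying the spherical law of cosines for sides, sin φ₂ = sin φ₁ cos δ + cos φ₁ sin δ cos θ = 0.052859, so φ₂ = 3.030°.
For the longitude increment, Δλ = atan2( sin θ sin δ cos φ₁, cos δ − sin φ₁ sin φ₂ ) = atan2(-0.145409, 0.822777) = -10.022°.
Hence λ₂ = -138.884° + -10.022° = -148.906°.
The forward bearing on arrival equals the back-azimuth from the destination plus 180°.
Back-azimuth from P₂ (3.030°, -148.906°) to P₁ (33.207°, -138.884°), with Δλ' = λ₁ − λ₂ = 10.022°: atan2( sin Δλ' cos φ₁ , cos φ₂ sin φ₁ − sin φ₂ cos φ₁ cos Δλ' ) = 16.135°.
Final bearing = (16.135° + 180°) mod 360° = 196.135°.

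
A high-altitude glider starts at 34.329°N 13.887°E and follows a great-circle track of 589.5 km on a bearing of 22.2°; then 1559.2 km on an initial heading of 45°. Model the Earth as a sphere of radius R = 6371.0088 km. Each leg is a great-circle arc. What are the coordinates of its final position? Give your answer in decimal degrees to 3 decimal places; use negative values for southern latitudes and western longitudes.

latitude 48.253°, longitude 31.380°

Apply the spherical direct solution leg by leg, carrying full precision between legs.
Leg 1: from (34.329°, 13.887°), δ = 589.5/6371.0088 = 0.092529 rad, θ = 22.2° → φ = 39.211°, λ = 16.469°.
Leg 2: from (39.211°, 16.469°), δ = 1559.2/6371.0088 = 0.244734 rad, θ = 45° → φ = 48.253°, λ = 31.380°.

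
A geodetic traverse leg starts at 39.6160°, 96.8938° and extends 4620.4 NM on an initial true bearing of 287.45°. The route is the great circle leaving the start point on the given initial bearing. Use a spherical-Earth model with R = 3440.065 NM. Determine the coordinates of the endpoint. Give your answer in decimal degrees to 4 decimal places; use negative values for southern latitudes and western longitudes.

δ = 4620.4/3440.065 = 1.343114 rad (76.9548°).
With φ₁ = 39.6160° = 0.691430 rad and θ = 287.45° = 5.016949 rad:
Destination latitude: φ₂ = arcsin( sin φ₁ cos δ + cos φ₁ sin δ cos θ ) = arcsin(0.368969) = 21.6521°.
Δλ = atan2( sin θ sin δ cos φ₁ , cos δ − sin φ₁ sin φ₂ ) = atan2(-0.715918, -0.009549) = -1.584134 rad = -90.7642°.
λ₂ = 96.8938° + -90.7642° = 6.1296°.

latitude 21.6521°, longitude 6.1296°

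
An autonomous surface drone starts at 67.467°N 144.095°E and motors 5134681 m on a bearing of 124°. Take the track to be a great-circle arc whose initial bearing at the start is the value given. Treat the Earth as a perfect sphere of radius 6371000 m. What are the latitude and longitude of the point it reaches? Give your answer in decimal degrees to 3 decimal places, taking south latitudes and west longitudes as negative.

Central angle δ = d/R = 0.805946 rad.
Start latitude φ₁ = 1.177521 rad; initial bearing θ = 2.164208 rad.
Destination latitude: φ₂ = arcsin( sin φ₁ cos δ + cos φ₁ sin δ cos θ ) = arcsin(0.484960) = 29.010°.
For the longitude increment, Δλ = atan2( sin θ sin δ cos φ₁, cos δ − sin φ₁ sin φ₂ ) = atan2(0.229216, 0.244491) = 43.153°.
λ₂ = 144.095° + 43.153° = 187.248°, normalized to (−180°, 180°] → -172.752°.

latitude 29.010°, longitude -172.752°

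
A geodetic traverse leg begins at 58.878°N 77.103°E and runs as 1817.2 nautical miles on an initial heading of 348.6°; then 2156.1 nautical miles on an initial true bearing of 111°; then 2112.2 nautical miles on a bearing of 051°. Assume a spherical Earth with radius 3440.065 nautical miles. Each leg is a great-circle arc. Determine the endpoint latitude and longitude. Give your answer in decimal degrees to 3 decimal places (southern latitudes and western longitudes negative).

Apply the spherical direct solution leg by leg, carrying full precision between legs.
Leg 1: from (58.878°, 77.103°), δ = 1817.2/3440.065 = 0.528246 rad, θ = 348.6° → φ = 84.126°, λ = 0.347°.
Leg 2: from (84.126°, 0.347°), δ = 2156.1/3440.065 = 0.626761 rad, θ = 111° → φ = 51.644°, λ = 62.279°.
Leg 3: from (51.644°, 62.279°), δ = 2112.2/3440.065 = 0.614000 rad, θ = 51° → φ = 59.990°, λ = 125.815°.

latitude 59.990°, longitude 125.815°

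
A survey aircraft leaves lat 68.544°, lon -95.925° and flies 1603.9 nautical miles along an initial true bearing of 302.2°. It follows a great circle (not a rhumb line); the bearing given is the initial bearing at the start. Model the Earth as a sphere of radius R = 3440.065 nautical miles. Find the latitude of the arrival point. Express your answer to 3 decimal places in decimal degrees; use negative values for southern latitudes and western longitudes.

The arc subtends δ = 1603.9/3440.065 = 0.466241 rad at the centre.
Converting: φ₁ = 1.196318 rad, θ = 5.274385 rad.
Applying the spherical law of cosines for sides, sin φ₂ = sin φ₁ cos δ + cos φ₁ sin δ cos θ = 0.918982, so φ₂ = 66.778°.
For the longitude increment, Δλ = atan2( sin θ sin δ cos φ₁, cos δ − sin φ₁ sin φ₂ ) = atan2(-0.139142, 0.037969) = -74.737°.
λ₂ = -95.925° + -74.737° = -170.662°.

latitude 66.778°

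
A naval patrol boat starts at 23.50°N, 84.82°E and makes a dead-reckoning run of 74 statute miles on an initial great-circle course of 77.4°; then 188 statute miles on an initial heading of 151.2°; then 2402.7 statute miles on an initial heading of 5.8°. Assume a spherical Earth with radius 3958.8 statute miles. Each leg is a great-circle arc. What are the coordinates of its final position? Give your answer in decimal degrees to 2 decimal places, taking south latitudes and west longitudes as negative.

latitude 55.83°, longitude 93.26°

Apply the spherical direct solution leg by leg, carrying full precision between legs.
Leg 1: from (23.50°, 84.82°), δ = 74/3958.8 = 0.018693 rad, θ = 77.4° → φ = 23.73°, λ = 85.96°.
Leg 2: from (23.73°, 85.96°), δ = 188/3958.8 = 0.047489 rad, θ = 151.2° → φ = 21.34°, λ = 87.37°.
Leg 3: from (21.34°, 87.37°), δ = 2402.7/3958.8 = 0.606926 rad, θ = 5.8° → φ = 55.83°, λ = 93.26°.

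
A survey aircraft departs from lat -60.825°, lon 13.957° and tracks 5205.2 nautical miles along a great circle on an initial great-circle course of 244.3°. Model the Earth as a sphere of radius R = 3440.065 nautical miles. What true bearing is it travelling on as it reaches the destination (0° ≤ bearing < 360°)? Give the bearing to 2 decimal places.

final bearing 332.93°

δ = 5205.2/3440.065 = 1.513111 rad (86.6949°).
Start latitude φ₁ = -1.061597 rad; initial bearing θ = 4.263839 rad.
Destination latitude: φ₂ = arcsin( sin φ₁ cos δ + cos φ₁ sin δ cos θ ) = arcsin(-0.261387) = -15.152°.
Then Δλ = atan2(-0.438525, -0.170573) = -1.941757 rad, from sin θ sin δ cos φ₁ over cos δ − sin φ₁ sin φ₂.
λ₂ = λ₁ + Δλ = -97.298°.
The forward bearing on arrival equals the back-azimuth from the destination plus 180°.
Back-azimuth from P₂ (-15.15°, -97.30°) to P₁ (-60.83°, 13.96°), with Δλ' = λ₁ − λ₂ = 111.25°: atan2( sin Δλ' cos φ₁ , cos φ₂ sin φ₁ − sin φ₂ cos φ₁ cos Δλ' ) = 152.93°.
Final bearing = (152.93° + 180°) mod 360° = 332.93°.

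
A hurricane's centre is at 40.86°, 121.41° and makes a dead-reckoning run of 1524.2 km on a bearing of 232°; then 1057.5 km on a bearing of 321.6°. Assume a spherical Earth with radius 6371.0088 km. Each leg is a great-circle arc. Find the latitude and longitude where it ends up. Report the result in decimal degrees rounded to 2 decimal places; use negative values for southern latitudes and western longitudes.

Apply the spherical direct solution leg by leg, carrying full precision between legs.
Leg 1: from (40.86°, 121.41°), δ = 1524.2/6371.0088 = 0.239240 rad, θ = 232° → φ = 31.68°, λ = 108.73°.
Leg 2: from (31.68°, 108.73°), δ = 1057.5/6371.0088 = 0.165986 rad, θ = 321.6° → φ = 38.92°, λ = 101.15°.

latitude 38.92°, longitude 101.15°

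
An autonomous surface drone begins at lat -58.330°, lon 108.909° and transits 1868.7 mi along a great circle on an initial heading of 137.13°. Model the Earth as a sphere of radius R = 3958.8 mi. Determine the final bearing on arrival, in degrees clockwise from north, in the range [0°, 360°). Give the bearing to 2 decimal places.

The arc subtends δ = 1868.7/3958.8 = 0.472037 rad at the centre.
Start latitude φ₁ = -1.018051 rad; initial bearing θ = 2.393370 rad.
Applying the spherical law of cosines for sides, sin φ₂ = sin φ₁ cos δ + cos φ₁ sin δ cos θ = -0.932980, so φ₂ = -68.904°.
Δλ = atan2( sin θ sin δ cos φ₁ , cos δ − sin φ₁ sin φ₂ ) = atan2(0.162417, 0.096598) = 1.034245 rad = 59.258°.
Hence λ₂ = 108.909° + 59.258° = 168.167°.
The forward bearing on arrival equals the back-azimuth from the destination plus 180°.
Back-azimuth from P₂ (-68.90°, 168.17°) to P₁ (-58.33°, 108.91°), with Δλ' = λ₁ − λ₂ = -59.26°: atan2( sin Δλ' cos φ₁ , cos φ₂ sin φ₁ − sin φ₂ cos φ₁ cos Δλ' ) = 262.93°.
Final bearing = (262.93° + 180°) mod 360° = 82.93°.

final bearing 82.93°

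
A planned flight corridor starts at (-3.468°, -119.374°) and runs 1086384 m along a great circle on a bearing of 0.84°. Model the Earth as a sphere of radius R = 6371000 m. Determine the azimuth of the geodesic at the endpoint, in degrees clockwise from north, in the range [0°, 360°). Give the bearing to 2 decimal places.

final bearing 0.84°

δ = 1086384/6371000 = 0.170520 rad (9.7701°).
Start latitude φ₁ = -0.060528 rad; initial bearing θ = 0.014661 rad.
Applying the spherical law of cosines for sides, sin φ₂ = sin φ₁ cos δ + cos φ₁ sin δ cos θ = 0.109752, so φ₂ = 6.301°.
For the longitude increment, Δλ = atan2( sin θ sin δ cos φ₁, cos δ − sin φ₁ sin φ₂ ) = atan2(0.002483, 0.992136) = 0.143°.
Hence λ₂ = -119.374° + 0.143° = -119.231°.
The forward bearing on arrival equals the back-azimuth from the destination plus 180°.
Back-azimuth from P₂ (6.30°, -119.23°) to P₁ (-3.47°, -119.37°), with Δλ' = λ₁ − λ₂ = -0.14°: atan2( sin Δλ' cos φ₁ , cos φ₂ sin φ₁ − sin φ₂ cos φ₁ cos Δλ' ) = 180.84°.
Final bearing = (180.84° + 180°) mod 360° = 0.84°.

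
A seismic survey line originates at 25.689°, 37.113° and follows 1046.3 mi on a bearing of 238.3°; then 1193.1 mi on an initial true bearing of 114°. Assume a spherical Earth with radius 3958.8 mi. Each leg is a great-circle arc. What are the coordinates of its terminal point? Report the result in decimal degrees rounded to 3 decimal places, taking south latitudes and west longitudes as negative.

latitude 9.560°, longitude 39.625°

Apply the spherical direct solution leg by leg, carrying full precision between legs.
Leg 1: from (25.689°, 37.113°), δ = 1046.3/3958.8 = 0.264297 rad, θ = 238.3° → φ = 17.141°, λ = 23.663°.
Leg 2: from (17.141°, 23.663°), δ = 1193.1/3958.8 = 0.301379 rad, θ = 114° → φ = 9.560°, λ = 39.625°.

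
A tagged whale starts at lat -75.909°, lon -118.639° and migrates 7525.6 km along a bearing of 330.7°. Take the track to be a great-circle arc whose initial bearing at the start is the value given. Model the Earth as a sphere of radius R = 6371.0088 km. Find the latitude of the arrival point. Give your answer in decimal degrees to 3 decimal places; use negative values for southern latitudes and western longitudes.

Central angle δ = d/R = 1.181226 rad.
Converting: φ₁ = -1.324862 rad, θ = 5.771804 rad.
Destination latitude: φ₂ = arcsin( sin φ₁ cos δ + cos φ₁ sin δ cos θ ) = arcsin(-0.171955) = -9.902°.
Then Δλ = atan2(-0.110219, 0.213010) = -0.477499 rad, from sin θ sin δ cos φ₁ over cos δ − sin φ₁ sin φ₂.
Hence λ₂ = -118.639° + -27.359° = -145.998°.

latitude -9.902°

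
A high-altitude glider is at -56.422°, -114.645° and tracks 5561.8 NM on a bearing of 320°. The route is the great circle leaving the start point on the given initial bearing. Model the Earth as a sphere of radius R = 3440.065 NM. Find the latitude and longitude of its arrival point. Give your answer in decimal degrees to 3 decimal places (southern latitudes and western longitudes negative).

latitude 27.485°, longitude -161.014°

Central angle δ = d/R = 1.616772 rad.
With φ₁ = -56.422° = -0.984750 rad and θ = 320° = 5.585054 rad:
sin φ₂ = sin φ₁ cos δ + cos φ₁ sin δ cos θ = (-0.833134)(-0.045959) + (0.553072)(0.998943)(0.766044) = 0.461520
φ₂ = asin(0.461520) = 0.479708 rad = 27.485°.
For the longitude increment, Δλ = atan2( sin θ sin δ cos φ₁, cos δ − sin φ₁ sin φ₂ ) = atan2(-0.355132, 0.338549) = -46.369°.
Hence λ₂ = -114.645° + -46.369° = -161.014°.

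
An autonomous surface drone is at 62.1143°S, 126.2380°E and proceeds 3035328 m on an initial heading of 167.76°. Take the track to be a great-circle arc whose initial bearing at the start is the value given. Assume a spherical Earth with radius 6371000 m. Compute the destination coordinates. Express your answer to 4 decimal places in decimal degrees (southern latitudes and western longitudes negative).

latitude -84.3091°, longitude -155.0930°

Central angle δ = d/R = 0.476429 rad.
With φ₁ = -62.1143° = -1.084099 rad and θ = 167.76° = 2.927964 rad:
sin φ₂ = sin φ₁ cos δ + cos φ₁ sin δ cos θ = (-0.883882)(0.888638) + (0.467709)(0.458609)(-0.977268) = -0.995071
φ₂ = asin(-0.995071) = -1.471472 rad = -84.3091°.
Δλ = atan2( sin θ sin δ cos φ₁ , cos δ − sin φ₁ sin φ₂ ) = atan2(0.045475, 0.009112) = 1.373034 rad = 78.6690°.
λ₂ = 126.2380° + 78.6690° = 204.9070°, normalized to (−180°, 180°] → -155.0930°.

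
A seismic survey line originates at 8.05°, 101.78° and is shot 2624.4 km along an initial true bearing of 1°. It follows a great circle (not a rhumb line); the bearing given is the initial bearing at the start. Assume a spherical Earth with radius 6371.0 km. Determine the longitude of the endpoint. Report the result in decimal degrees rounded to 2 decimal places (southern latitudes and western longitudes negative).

δ = 2624.4/6371 = 0.411929 rad (23.6018°).
With φ₁ = 8.05° = 0.140499 rad and θ = 1° = 0.017453 rad:
sin φ₂ = sin φ₁ cos δ + cos φ₁ sin δ cos θ = (0.140037)(0.916350) + (0.990146)(0.400378)(0.999848) = 0.524695
φ₂ = asin(0.524695) = 0.552357 rad = 31.65°.
Then Δλ = atan2(0.006919, 0.842873) = 0.008208 rad, from sin θ sin δ cos φ₁ over cos δ − sin φ₁ sin φ₂.
λ₂ = 101.78° + 0.47° = 102.25°.

longitude 102.25°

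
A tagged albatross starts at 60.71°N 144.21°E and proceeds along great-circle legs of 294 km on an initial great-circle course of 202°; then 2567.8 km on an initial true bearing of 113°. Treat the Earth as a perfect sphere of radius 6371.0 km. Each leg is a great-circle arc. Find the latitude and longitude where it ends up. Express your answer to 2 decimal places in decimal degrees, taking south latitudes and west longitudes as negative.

latitude 44.55°, longitude 172.77°

Apply the spherical direct solution leg by leg, carrying full precision between legs.
Leg 1: from (60.71°, 144.21°), δ = 294/6371 = 0.046147 rad, θ = 202° → φ = 58.24°, λ = 142.33°.
Leg 2: from (58.24°, 142.33°), δ = 2567.8/6371 = 0.403045 rad, θ = 113° → φ = 44.55°, λ = 172.77°.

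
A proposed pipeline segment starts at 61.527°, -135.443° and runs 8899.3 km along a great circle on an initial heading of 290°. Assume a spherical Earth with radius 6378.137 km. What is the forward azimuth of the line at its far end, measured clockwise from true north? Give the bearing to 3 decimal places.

final bearing 208.155°

δ = 8899.3/6378.137 = 1.395282 rad (79.9438°).
Start latitude φ₁ = 1.073849 rad; initial bearing θ = 5.061455 rad.
Applying the spherical law of cosines for sides, sin φ₂ = sin φ₁ cos δ + cos φ₁ sin δ cos θ = 0.314045, so φ₂ = 18.303°.
Then Δλ = atan2(-0.441111, -0.101444) = -1.796840 rad, from sin θ sin δ cos φ₁ over cos δ − sin φ₁ sin φ₂.
λ₂ = -135.443° + -102.951° = -238.394°, normalized to (−180°, 180°] → 121.606°.
The forward bearing on arrival equals the back-azimuth from the destination plus 180°.
Back-azimuth from P₂ (18.303°, 121.606°) to P₁ (61.527°, -135.443°), with Δλ' = λ₁ − λ₂ = -257.049°: atan2( sin Δλ' cos φ₁ , cos φ₂ sin φ₁ − sin φ₂ cos φ₁ cos Δλ' ) = 28.155°.
Final bearing = (28.155° + 180°) mod 360° = 208.155°.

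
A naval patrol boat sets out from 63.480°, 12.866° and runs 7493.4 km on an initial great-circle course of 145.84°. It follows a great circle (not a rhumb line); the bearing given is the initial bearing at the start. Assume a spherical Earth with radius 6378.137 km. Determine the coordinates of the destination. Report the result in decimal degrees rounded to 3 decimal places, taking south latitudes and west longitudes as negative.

latitude 0.241°, longitude 44.069°

δ = 7493.4/6378.137 = 1.174857 rad (67.3144°).
Start latitude φ₁ = 1.107935 rad; initial bearing θ = 2.545388 rad.
sin φ₂ = sin φ₁ cos δ + cos φ₁ sin δ cos θ = (0.894779)(0.385675) + (0.446510)(0.922635)(-0.827473) = 0.004203
φ₂ = asin(0.004203) = 0.004203 rad = 0.241°.
For the longitude increment, Δλ = atan2( sin θ sin δ cos φ₁, cos δ − sin φ₁ sin φ₂ ) = atan2(0.231321, 0.381914) = 31.203°.
Hence λ₂ = 12.866° + 31.203° = 44.069°.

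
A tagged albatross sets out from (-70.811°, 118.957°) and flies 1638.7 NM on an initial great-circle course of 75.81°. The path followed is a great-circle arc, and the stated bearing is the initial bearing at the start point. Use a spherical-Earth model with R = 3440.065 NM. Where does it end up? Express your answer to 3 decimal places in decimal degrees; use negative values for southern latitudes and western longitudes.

Angular distance δ = d/R = 1638.7 / 3440.065 = 0.476357 rad.
Start latitude φ₁ = -1.235885 rad; initial bearing θ = 1.323134 rad.
Applying the spherical law of cosines for sides, sin φ₂ = sin φ₁ cos δ + cos φ₁ sin δ cos θ = -0.802350, so φ₂ = -53.355°.
For the longitude increment, Δλ = atan2( sin θ sin δ cos φ₁, cos δ − sin φ₁ sin φ₂ ) = atan2(0.146118, 0.130900) = 48.144°.
Hence λ₂ = 118.957° + 48.144° = 167.101°.

latitude -53.355°, longitude 167.101°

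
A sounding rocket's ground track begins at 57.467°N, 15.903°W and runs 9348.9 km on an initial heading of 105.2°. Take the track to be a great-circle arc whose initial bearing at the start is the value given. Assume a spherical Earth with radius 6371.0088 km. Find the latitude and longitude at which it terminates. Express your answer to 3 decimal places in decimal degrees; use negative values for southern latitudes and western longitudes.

Angular distance δ = d/R = 9348.9 / 6371.0088 = 1.467413 rad.
Start latitude φ₁ = 1.002988 rad; initial bearing θ = 1.836086 rad.
Applying the spherical law of cosines for sides, sin φ₂ = sin φ₁ cos δ + cos φ₁ sin δ cos θ = -0.053243, so φ₂ = -3.052°.
Δλ = atan2( sin θ sin δ cos φ₁ , cos δ − sin φ₁ sin φ₂ ) = atan2(0.516201, 0.148088) = 1.291419 rad = 73.993°.
Hence λ₂ = -15.903° + 73.993° = 58.090°.

latitude -3.052°, longitude 58.090°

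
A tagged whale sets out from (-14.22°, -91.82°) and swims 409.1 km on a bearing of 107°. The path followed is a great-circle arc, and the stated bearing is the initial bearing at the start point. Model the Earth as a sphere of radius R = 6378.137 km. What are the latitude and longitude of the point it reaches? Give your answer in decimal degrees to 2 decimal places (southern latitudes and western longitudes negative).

δ = 409.1/6378.137 = 0.064141 rad (3.6750°).
Start latitude φ₁ = -0.248186 rad; initial bearing θ = 1.867502 rad.
Destination latitude: φ₂ = arcsin( sin φ₁ cos δ + cos φ₁ sin δ cos θ ) = arcsin(-0.263307) = -15.27°.
Then Δλ = atan2(0.059418, 0.933264) = 0.063581 rad, from sin θ sin δ cos φ₁ over cos δ − sin φ₁ sin φ₂.
Hence λ₂ = -91.82° + 3.64° = -88.18°.

latitude -15.27°, longitude -88.18°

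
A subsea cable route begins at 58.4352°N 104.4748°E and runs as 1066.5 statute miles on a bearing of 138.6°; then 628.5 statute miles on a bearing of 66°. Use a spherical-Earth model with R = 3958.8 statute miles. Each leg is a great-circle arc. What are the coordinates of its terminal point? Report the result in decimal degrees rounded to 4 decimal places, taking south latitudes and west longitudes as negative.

latitude 48.8188°, longitude 131.7666°

Apply the spherical direct solution leg by leg, carrying full precision between legs.
Leg 1: from (58.4352°, 104.4748°), δ = 1066.5/3958.8 = 0.269400 rad, θ = 138.6° → φ = 45.7917°, λ = 119.0960°.
Leg 2: from (45.7917°, 119.0960°), δ = 628.5/3958.8 = 0.158760 rad, θ = 66° → φ = 48.8188°, λ = 131.7666°.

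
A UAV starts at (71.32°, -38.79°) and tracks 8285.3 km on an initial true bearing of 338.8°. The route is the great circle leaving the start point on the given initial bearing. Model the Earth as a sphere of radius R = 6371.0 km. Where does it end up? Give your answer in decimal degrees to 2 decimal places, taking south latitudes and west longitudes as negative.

latitude 32.73°, longitude 165.68°

Angular distance δ = d/R = 8285.3 / 6371 = 1.300471 rad.
Converting: φ₁ = 1.244769 rad, θ = 5.913176 rad.
Destination latitude: φ₂ = arcsin( sin φ₁ cos δ + cos φ₁ sin δ cos θ ) = arcsin(0.540740) = 32.73°.
For the longitude increment, Δλ = atan2( sin θ sin δ cos φ₁, cos δ − sin φ₁ sin φ₂ ) = atan2(-0.111616, -0.245210) = -155.53°.
λ₂ = -38.79° + -155.53° = -194.32°, normalized to (−180°, 180°] → 165.68°.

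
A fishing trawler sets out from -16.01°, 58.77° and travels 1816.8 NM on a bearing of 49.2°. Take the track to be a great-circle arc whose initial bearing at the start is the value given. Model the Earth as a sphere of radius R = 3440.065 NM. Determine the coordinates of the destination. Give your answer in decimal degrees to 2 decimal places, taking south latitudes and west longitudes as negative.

latitude 4.49°, longitude 81.27°

The arc subtends δ = 1816.8/3440.065 = 0.528130 rad at the centre.
Converting: φ₁ = -0.279427 rad, θ = 0.858702 rad.
sin φ₂ = sin φ₁ cos δ + cos φ₁ sin δ cos θ = (-0.275805)(0.863751) + (0.961214)(0.503919)(0.653421) = 0.078273
φ₂ = asin(0.078273) = 0.078353 rad = 4.49°.
Then Δλ = atan2(0.366668, 0.885339) = 0.392650 rad, from sin θ sin δ cos φ₁ over cos δ − sin φ₁ sin φ₂.
λ₂ = λ₁ + Δλ = 81.27°.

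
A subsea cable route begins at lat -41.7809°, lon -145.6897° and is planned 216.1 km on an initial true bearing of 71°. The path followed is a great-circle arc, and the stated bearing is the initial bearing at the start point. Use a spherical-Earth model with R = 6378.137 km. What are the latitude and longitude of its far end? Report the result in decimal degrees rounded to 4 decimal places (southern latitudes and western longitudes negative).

latitude -41.1230°, longitude -143.2528°

Central angle δ = d/R = 0.033881 rad.
Start latitude φ₁ = -0.729214 rad; initial bearing θ = 1.239184 rad.
Applying the spherical law of cosines for sides, sin φ₂ = sin φ₁ cos δ + cos φ₁ sin δ cos θ = -0.657678, so φ₂ = -41.1230°.
For the longitude increment, Δλ = atan2( sin θ sin δ cos φ₁, cos δ − sin φ₁ sin φ₂ ) = atan2(0.023884, 0.561226) = 2.4369°.
Hence λ₂ = -145.6897° + 2.4369° = -143.2528°.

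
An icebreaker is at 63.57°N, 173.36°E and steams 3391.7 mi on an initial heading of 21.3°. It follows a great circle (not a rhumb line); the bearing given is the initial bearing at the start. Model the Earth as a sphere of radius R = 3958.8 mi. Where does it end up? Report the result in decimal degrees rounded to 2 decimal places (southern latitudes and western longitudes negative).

latitude 64.14°, longitude -45.64°

Angular distance δ = d/R = 3391.7 / 3958.8 = 0.856750 rad.
Converting: φ₁ = 1.109506 rad, θ = 0.371755 rad.
Destination latitude: φ₂ = arcsin( sin φ₁ cos δ + cos φ₁ sin δ cos θ ) = arcsin(0.899843) = 64.14°.
For the longitude increment, Δλ = atan2( sin θ sin δ cos φ₁, cos δ − sin φ₁ sin φ₂ ) = atan2(0.122188, -0.150893) = 141.00°.
λ₂ = 173.36° + 141.00° = 314.36°, normalized to (−180°, 180°] → -45.64°.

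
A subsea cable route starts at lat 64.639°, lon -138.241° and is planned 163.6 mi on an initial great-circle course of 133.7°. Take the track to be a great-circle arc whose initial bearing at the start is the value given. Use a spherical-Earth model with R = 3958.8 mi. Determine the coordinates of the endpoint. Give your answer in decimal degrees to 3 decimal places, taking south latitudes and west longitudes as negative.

latitude 62.953°, longitude -134.475°

Angular distance δ = d/R = 163.6 / 3958.8 = 0.041326 rad.
Start latitude φ₁ = 1.128163 rad; initial bearing θ = 2.333505 rad.
sin φ₂ = sin φ₁ cos δ + cos φ₁ sin δ cos θ = (0.903627)(0.999146) + (0.428320)(0.041314)(-0.690882) = 0.890630
φ₂ = asin(0.890630) = 1.098729 rad = 62.953°.
For the longitude increment, Δλ = atan2( sin θ sin δ cos φ₁, cos δ − sin φ₁ sin φ₂ ) = atan2(0.012793, 0.194349) = 3.766°.
λ₂ = λ₁ + Δλ = -134.475°.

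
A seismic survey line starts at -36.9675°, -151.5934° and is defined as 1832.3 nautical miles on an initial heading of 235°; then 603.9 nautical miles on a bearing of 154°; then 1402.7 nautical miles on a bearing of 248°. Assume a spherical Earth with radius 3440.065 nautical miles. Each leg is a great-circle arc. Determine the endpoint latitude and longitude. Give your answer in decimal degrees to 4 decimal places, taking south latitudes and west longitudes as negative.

latitude -58.6207°, longitude 132.6384°

Apply the spherical direct solution leg by leg, carrying full precision between legs.
Leg 1: from (-36.9675°, -151.5934°), δ = 1832.3/3440.065 = 0.532635 rad, θ = 235° → φ = -48.6572°, λ = 169.3771°.
Leg 2: from (-48.6572°, 169.3771°), δ = 603.9/3440.065 = 0.175549 rad, θ = 154° → φ = -57.4500°, λ = 177.5579°.
Leg 3: from (-57.4500°, 177.5579°), δ = 1402.7/3440.065 = 0.407754 rad, θ = 248° → φ = -58.6207°, λ = 132.6384°.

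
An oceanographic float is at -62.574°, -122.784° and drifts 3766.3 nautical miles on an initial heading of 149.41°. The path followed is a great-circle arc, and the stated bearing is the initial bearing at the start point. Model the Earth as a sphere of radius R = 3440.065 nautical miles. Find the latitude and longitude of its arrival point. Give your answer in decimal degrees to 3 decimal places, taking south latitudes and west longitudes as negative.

latitude -49.387°, longitude 13.198°

Central angle δ = d/R = 1.094834 rad.
With φ₁ = -62.574° = -1.092122 rad and θ = 149.41° = 2.607696 rad:
sin φ₂ = sin φ₁ cos δ + cos φ₁ sin δ cos θ = (-0.887606)(0.458194) + (0.460603)(0.888852)(-0.860831) = -0.759127
φ₂ = asin(-0.759127) = -0.861971 rad = -49.387°.
Δλ = atan2( sin θ sin δ cos φ₁ , cos δ − sin φ₁ sin φ₂ ) = atan2(0.208344, -0.215612) = 2.373336 rad = 135.982°.
λ₂ = -122.784° + 135.982° = 13.198°.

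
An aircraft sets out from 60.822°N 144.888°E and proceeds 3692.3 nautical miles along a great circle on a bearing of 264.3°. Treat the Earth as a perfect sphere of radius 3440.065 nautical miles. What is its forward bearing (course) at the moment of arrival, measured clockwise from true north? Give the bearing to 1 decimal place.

final bearing 211.5°

Angular distance δ = d/R = 3692.3 / 3440.065 = 1.073323 rad.
With φ₁ = 60.822° = 1.061544 rad and θ = 264.3° = 4.612905 rad:
Applying the spherical law of cosines for sides, sin φ₂ = sin φ₁ cos δ + cos φ₁ sin δ cos θ = 0.374102, so φ₂ = 21.969°.
For the longitude increment, Δλ = atan2( sin θ sin δ cos φ₁, cos δ − sin φ₁ sin φ₂ ) = atan2(-0.426314, 0.150575) = -70.547°.
λ₂ = 144.888° + -70.547° = 74.341°.
The forward bearing on arrival equals the back-azimuth from the destination plus 180°.
Back-azimuth from P₂ (22.0°, 74.3°) to P₁ (60.8°, 144.9°), with Δλ' = λ₁ − λ₂ = 70.5°: atan2( sin Δλ' cos φ₁ , cos φ₂ sin φ₁ − sin φ₂ cos φ₁ cos Δλ' ) = 31.5°.
Final bearing = (31.5° + 180°) mod 360° = 211.5°.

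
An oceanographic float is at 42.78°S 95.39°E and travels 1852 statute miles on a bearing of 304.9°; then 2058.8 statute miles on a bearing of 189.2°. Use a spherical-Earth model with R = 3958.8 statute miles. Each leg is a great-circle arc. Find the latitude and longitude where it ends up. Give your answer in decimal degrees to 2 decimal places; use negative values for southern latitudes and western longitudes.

Apply the spherical direct solution leg by leg, carrying full precision between legs.
Leg 1: from (-42.78°, 95.39°), δ = 1852/3958.8 = 0.467819 rad, θ = 304.9° → φ = -24.64°, λ = 71.38°.
Leg 2: from (-24.64°, 71.38°), δ = 2058.8/3958.8 = 0.520057 rad, θ = 189.2° → φ = -53.86°, λ = 63.64°.

latitude -53.86°, longitude 63.64°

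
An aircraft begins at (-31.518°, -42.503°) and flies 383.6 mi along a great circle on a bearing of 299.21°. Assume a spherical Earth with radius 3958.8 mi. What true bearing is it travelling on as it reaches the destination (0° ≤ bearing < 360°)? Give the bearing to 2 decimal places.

final bearing 301.98°

δ = 383.6/3958.8 = 0.096898 rad (5.5518°).
Start latitude φ₁ = -0.550093 rad; initial bearing θ = 5.222200 rad.
Applying the spherical law of cosines for sides, sin φ₂ = sin φ₁ cos δ + cos φ₁ sin δ cos θ = -0.480066, so φ₂ = -28.690°.
Δλ = atan2( sin θ sin δ cos φ₁ , cos δ − sin φ₁ sin φ₂ ) = atan2(-0.071986, 0.744347) = -0.096411 rad = -5.524°.
λ₂ = -42.503° + -5.524° = -48.027°.
The forward bearing on arrival equals the back-azimuth from the destination plus 180°.
Back-azimuth from P₂ (-28.69°, -48.03°) to P₁ (-31.52°, -42.50°), with Δλ' = λ₁ − λ₂ = 5.52°: atan2( sin Δλ' cos φ₁ , cos φ₂ sin φ₁ − sin φ₂ cos φ₁ cos Δλ' ) = 121.98°.
Final bearing = (121.98° + 180°) mod 360° = 301.98°.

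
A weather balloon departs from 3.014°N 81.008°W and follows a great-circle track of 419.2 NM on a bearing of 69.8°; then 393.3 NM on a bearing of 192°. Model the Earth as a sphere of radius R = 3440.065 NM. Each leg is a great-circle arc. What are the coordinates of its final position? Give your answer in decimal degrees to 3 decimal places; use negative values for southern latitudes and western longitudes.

Apply the spherical direct solution leg by leg, carrying full precision between legs.
Leg 1: from (3.014°, -81.008°), δ = 419.2/3440.065 = 0.121858 rad, θ = 69.8° → φ = 5.400°, λ = -74.428°.
Leg 2: from (5.400°, -74.428°), δ = 393.3/3440.065 = 0.114329 rad, θ = 192° → φ = -1.009°, λ = -75.787°.

latitude -1.009°, longitude -75.787°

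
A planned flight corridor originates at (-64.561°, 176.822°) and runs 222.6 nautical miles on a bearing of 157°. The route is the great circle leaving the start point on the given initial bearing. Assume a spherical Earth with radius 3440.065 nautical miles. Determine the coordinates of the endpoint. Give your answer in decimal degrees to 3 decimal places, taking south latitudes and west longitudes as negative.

The arc subtends δ = 222.6/3440.065 = 0.064708 rad at the centre.
With φ₁ = -64.561° = -1.126802 rad and θ = 157° = 2.740167 rad:
sin φ₂ = sin φ₁ cos δ + cos φ₁ sin δ cos θ = (-0.903043)(0.997907) + (0.429550)(0.064663)(-0.920505) = -0.926721
φ₂ = asin(-0.926721) = -1.185590 rad = -67.929°.
Then Δλ = atan2(0.010853, 0.161038) = 0.067292 rad, from sin θ sin δ cos φ₁ over cos δ − sin φ₁ sin φ₂.
λ₂ = 176.822° + 3.856° = 180.678°, normalized to (−180°, 180°] → -179.322°.

latitude -67.929°, longitude -179.322°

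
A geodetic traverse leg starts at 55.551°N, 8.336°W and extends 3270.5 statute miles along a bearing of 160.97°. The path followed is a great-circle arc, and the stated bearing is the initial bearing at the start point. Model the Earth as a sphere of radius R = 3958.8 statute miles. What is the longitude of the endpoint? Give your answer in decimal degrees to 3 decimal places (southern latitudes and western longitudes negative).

δ = 3270.5/3958.8 = 0.826134 rad (47.3340°).
Start latitude φ₁ = 0.969548 rad; initial bearing θ = 2.809456 rad.
Applying the spherical law of cosines for sides, sin φ₂ = sin φ₁ cos δ + cos φ₁ sin δ cos θ = 0.165655, so φ₂ = 9.535°.
For the longitude increment, Δλ = atan2( sin θ sin δ cos φ₁, cos δ − sin φ₁ sin φ₂ ) = atan2(0.135625, 0.541119) = 14.071°.
Hence λ₂ = -8.336° + 14.071° = 5.735°.

longitude 5.735°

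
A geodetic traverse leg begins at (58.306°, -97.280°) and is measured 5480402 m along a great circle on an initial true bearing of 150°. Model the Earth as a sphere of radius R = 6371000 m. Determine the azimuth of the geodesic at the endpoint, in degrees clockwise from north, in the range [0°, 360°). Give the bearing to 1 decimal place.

final bearing 164.4°

Angular distance δ = d/R = 5480402 / 6371000 = 0.860211 rad.
With φ₁ = 58.306° = 1.017632 rad and θ = 150° = 2.617994 rad:
Destination latitude: φ₂ = arcsin( sin φ₁ cos δ + cos φ₁ sin δ cos θ ) = arcsin(0.210124) = 12.130°.
Δλ = atan2( sin θ sin δ cos φ₁ , cos δ − sin φ₁ sin φ₂ ) = atan2(0.199115, 0.473490) = 0.398075 rad = 22.808°.
λ₂ = λ₁ + Δλ = -74.472°.
The forward bearing on arrival equals the back-azimuth from the destination plus 180°.
Back-azimuth from P₂ (12.1°, -74.5°) to P₁ (58.3°, -97.3°), with Δλ' = λ₁ − λ₂ = -22.8°: atan2( sin Δλ' cos φ₁ , cos φ₂ sin φ₁ − sin φ₂ cos φ₁ cos Δλ' ) = 344.4°.
Final bearing = (344.4° + 180°) mod 360° = 164.4°.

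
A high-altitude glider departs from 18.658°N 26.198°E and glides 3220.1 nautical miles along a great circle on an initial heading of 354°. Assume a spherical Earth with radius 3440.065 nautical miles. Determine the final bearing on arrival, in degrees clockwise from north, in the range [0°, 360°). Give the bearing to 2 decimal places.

final bearing 341.79°

δ = 3220.1/3440.065 = 0.936058 rad (53.6322°).
Start latitude φ₁ = 0.325644 rad; initial bearing θ = 6.178466 rad.
Destination latitude: φ₂ = arcsin( sin φ₁ cos δ + cos φ₁ sin δ cos θ ) = arcsin(0.948430) = 71.519°.
Δλ = atan2( sin θ sin δ cos φ₁ , cos δ − sin φ₁ sin φ₂ ) = atan2(-0.079746, 0.289547) = -0.268752 rad = -15.398°.
λ₂ = λ₁ + Δλ = 10.800°.
The forward bearing on arrival equals the back-azimuth from the destination plus 180°.
Back-azimuth from P₂ (71.52°, 10.80°) to P₁ (18.66°, 26.20°), with Δλ' = λ₁ − λ₂ = 15.40°: atan2( sin Δλ' cos φ₁ , cos φ₂ sin φ₁ − sin φ₂ cos φ₁ cos Δλ' ) = 161.79°.
Final bearing = (161.79° + 180°) mod 360° = 341.79°.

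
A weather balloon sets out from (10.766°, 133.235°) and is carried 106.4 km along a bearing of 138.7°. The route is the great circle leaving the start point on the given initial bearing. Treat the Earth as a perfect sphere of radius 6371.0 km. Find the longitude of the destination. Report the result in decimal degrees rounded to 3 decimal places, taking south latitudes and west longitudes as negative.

Central angle δ = d/R = 0.016701 rad.
Converting: φ₁ = 0.187902 rad, θ = 2.420772 rad.
sin φ₂ = sin φ₁ cos δ + cos φ₁ sin δ cos θ = (0.186798)(0.999861) + (0.982398)(0.016700)(-0.751264) = 0.174447
φ₂ = asin(0.174447) = 0.175344 rad = 10.046°.
Δλ = atan2( sin θ sin δ cos φ₁ , cos δ − sin φ₁ sin φ₂ ) = atan2(0.010828, 0.967274) = 0.011194 rad = 0.641°.
Hence λ₂ = 133.235° + 0.641° = 133.876°.

longitude 133.876°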